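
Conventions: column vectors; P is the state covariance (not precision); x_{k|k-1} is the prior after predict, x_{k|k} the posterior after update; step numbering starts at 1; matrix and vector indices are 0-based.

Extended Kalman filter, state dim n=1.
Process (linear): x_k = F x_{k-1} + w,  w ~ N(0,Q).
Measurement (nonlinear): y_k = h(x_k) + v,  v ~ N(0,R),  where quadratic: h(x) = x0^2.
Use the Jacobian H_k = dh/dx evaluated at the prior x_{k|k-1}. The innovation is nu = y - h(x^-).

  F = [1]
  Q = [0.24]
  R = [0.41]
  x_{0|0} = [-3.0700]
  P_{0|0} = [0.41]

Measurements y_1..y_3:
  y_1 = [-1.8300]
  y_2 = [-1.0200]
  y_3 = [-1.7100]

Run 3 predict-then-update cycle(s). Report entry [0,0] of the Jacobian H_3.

step 1: x^-=[-3.0700]  P^-=[0.6500]  H_jac=[-6.1400]  S=[24.9147]  K=[-0.1602]  nu=[-11.2549]  x^+=[-1.2671]  P^+=[0.0107]
step 2: x^-=[-1.2671]  P^-=[0.2507]  H_jac=[-2.5342]  S=[2.0201]  K=[-0.3145]  nu=[-2.6256]  x^+=[-0.4414]  P^+=[0.0509]
step 3: x^-=[-0.4414]  P^-=[0.2909]  H_jac=[-0.8827]  S=[0.6366]  K=[-0.4033]  nu=[-1.9048]  x^+=[0.3269]  P^+=[0.1873]

H_jac[0,0] = -0.8827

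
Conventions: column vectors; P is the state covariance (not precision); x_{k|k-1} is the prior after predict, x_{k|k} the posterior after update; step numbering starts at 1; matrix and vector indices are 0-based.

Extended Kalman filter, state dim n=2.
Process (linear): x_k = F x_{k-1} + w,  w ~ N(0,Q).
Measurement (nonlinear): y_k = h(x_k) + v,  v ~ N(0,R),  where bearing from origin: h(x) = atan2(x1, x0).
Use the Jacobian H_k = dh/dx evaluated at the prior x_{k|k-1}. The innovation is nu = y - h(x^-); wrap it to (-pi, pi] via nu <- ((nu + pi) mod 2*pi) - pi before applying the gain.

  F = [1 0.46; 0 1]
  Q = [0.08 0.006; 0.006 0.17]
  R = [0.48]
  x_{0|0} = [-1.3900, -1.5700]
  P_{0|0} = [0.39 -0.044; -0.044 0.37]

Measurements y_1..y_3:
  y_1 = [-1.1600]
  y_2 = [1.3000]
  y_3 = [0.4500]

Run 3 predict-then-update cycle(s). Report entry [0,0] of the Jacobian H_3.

step 1: x^-=[-2.1122, -1.5700]  P^-=[0.5078 0.1322; 0.1322 0.5400]  H_jac=[0.2267 -0.3050]  S=[0.5380]  K=[0.1390; -0.2504]  nu=[1.3424]  x^+=[-1.9256, -1.9061]  P^+=[0.4974 0.1509; 0.1509 0.5063]
step 2: x^-=[-2.8024, -1.9061]  P^-=[0.8234 0.3898; 0.3898 0.6763]  H_jac=[0.1659 -0.2440]  S=[0.5114]  K=[0.0812; -0.1962]  nu=[-2.4389]  x^+=[-3.0005, -1.4277]  P^+=[0.8200 0.3980; 0.3980 0.6566]
step 3: x^-=[-3.6572, -1.4277]  P^-=[1.4051 0.7060; 0.7060 0.8266]  H_jac=[0.0926 -0.2373]  S=[0.5076]  K=[-0.0736; -0.2576]  nu=[-3.0638]  x^+=[-3.4317, -0.6386]  P^+=[1.4023 0.6964; 0.6964 0.7929]

H_jac[0,0] = 0.0926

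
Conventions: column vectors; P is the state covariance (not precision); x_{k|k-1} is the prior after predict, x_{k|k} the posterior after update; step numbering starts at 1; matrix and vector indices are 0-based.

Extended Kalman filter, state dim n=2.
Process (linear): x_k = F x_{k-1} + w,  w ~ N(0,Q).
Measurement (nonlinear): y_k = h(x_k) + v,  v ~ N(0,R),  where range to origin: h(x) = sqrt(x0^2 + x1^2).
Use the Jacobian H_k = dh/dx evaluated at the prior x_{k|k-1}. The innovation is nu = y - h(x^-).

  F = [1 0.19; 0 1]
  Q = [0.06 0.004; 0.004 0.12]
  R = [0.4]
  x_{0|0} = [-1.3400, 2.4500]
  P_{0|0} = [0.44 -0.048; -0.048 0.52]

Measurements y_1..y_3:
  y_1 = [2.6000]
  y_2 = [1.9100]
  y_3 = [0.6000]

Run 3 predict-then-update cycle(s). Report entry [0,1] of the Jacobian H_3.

H_jac[0,1] = 0.9996

step 1: x^-=[-0.8745, 2.4500]  P^-=[0.5005 0.0548; 0.0548 0.6400]  H_jac=[-0.3362 0.9418]  S=[0.9895]  K=[-0.1179; 0.5905]  nu=[-0.0014]  x^+=[-0.8743, 2.4492]  P^+=[0.4868 0.1237; 0.1237 0.2949]
step 2: x^-=[-0.4090, 2.4492]  P^-=[0.6044 0.1837; 0.1837 0.4149]  H_jac=[-0.1647 0.9863]  S=[0.7604]  K=[0.1074; 0.4985]  nu=[-0.5731]  x^+=[-0.4705, 2.1635]  P^+=[0.5957 0.1430; 0.1430 0.2260]
step 3: x^-=[-0.0595, 2.1635]  P^-=[0.7182 0.1900; 0.1900 0.3460]  H_jac=[-0.0275 0.9996]  S=[0.7359]  K=[0.2312; 0.4630]  nu=[-1.5643]  x^+=[-0.4212, 1.4393]  P^+=[0.6788 0.1112; 0.1112 0.1883]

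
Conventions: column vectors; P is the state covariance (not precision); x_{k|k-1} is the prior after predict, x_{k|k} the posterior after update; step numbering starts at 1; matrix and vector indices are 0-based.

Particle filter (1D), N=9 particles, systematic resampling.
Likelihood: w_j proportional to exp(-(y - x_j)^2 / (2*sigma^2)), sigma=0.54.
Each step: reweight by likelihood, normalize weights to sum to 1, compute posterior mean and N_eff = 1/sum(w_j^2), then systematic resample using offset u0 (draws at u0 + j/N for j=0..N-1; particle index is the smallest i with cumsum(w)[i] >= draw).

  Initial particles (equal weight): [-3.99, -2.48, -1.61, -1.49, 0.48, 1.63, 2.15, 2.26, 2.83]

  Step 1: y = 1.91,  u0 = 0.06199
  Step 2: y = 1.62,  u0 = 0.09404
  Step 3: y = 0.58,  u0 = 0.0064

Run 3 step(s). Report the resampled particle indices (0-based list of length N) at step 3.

resampled_idx = [0, 0, 1, 1, 1, 2, 2, 3, 3]

step 1: w=[0.0000, 0.0000, 0.0000, 0.0000, 0.0105, 0.3062, 0.3173, 0.2839, 0.0821]  mean=2.0602  Neff=3.5473  idx=[5, 5, 5, 6, 6, 6, 7, 7, 8]
step 2: w=[0.1688, 0.1688, 0.1688, 0.1043, 0.1043, 0.1043, 0.0836, 0.0836, 0.0137]  mean=1.9145  Neff=7.5633  idx=[0, 1, 1, 2, 3, 4, 5, 6, 7]
step 3: w=[0.2275, 0.2275, 0.2275, 0.2275, 0.0220, 0.0220, 0.0220, 0.0119, 0.0119]  mean=1.6793  Neff=4.7886  idx=[0, 0, 1, 1, 1, 2, 2, 3, 3]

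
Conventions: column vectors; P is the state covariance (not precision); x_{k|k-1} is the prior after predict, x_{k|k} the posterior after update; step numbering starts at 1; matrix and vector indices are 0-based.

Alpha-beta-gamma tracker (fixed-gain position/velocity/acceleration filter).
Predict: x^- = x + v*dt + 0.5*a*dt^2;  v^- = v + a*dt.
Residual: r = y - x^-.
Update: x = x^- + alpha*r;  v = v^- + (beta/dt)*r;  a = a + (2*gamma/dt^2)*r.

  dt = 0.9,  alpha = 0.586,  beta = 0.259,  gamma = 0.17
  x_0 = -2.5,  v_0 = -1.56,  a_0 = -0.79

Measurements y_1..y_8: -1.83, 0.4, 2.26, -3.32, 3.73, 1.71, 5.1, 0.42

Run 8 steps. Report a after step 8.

a_post = -3.7400

step 1: x_pred=-4.2240  r=2.3940  x^+=-2.8211  v^+=-1.5821  a^+=0.2149
step 2: x_pred=-4.1579  r=4.5579  x^+=-1.4870  v^+=-0.0770  a^+=2.1281
step 3: x_pred=-0.6944  r=2.9544  x^+=1.0369  v^+=2.6885  a^+=3.3682
step 4: x_pred=4.8206  r=-8.1406  x^+=0.0502  v^+=3.3772  a^+=-0.0488
step 5: x_pred=3.0699  r=0.6601  x^+=3.4567  v^+=3.5232  a^+=0.2282
step 6: x_pred=6.7200  r=-5.0100  x^+=3.7841  v^+=2.2868  a^+=-1.8747
step 7: x_pred=5.0830  r=0.0170  x^+=5.0930  v^+=0.6045  a^+=-1.8676
step 8: x_pred=4.8806  r=-4.4606  x^+=2.2667  v^+=-2.3600  a^+=-3.7400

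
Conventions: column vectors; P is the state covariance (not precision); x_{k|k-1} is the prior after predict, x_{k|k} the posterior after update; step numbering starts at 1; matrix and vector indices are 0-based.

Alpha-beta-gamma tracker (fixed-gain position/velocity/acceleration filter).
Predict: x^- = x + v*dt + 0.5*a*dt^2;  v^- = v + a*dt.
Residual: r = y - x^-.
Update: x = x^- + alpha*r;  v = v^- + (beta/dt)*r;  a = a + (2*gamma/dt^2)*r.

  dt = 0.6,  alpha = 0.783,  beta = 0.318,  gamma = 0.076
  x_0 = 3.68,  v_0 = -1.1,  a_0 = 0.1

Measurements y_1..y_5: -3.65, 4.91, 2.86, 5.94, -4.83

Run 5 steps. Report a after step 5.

a_post = -2.3824

step 1: x_pred=3.0380  r=-6.6880  x^+=-2.1987  v^+=-4.5846  a^+=-2.7238
step 2: x_pred=-5.4398  r=10.3498  x^+=2.6641  v^+=-0.7336  a^+=1.6461
step 3: x_pred=2.5203  r=0.3397  x^+=2.7863  v^+=0.4342  a^+=1.7895
step 4: x_pred=3.3689  r=2.5711  x^+=5.3821  v^+=2.8706  a^+=2.8751
step 5: x_pred=7.6219  r=-12.4519  x^+=-2.1279  v^+=-2.0039  a^+=-2.3824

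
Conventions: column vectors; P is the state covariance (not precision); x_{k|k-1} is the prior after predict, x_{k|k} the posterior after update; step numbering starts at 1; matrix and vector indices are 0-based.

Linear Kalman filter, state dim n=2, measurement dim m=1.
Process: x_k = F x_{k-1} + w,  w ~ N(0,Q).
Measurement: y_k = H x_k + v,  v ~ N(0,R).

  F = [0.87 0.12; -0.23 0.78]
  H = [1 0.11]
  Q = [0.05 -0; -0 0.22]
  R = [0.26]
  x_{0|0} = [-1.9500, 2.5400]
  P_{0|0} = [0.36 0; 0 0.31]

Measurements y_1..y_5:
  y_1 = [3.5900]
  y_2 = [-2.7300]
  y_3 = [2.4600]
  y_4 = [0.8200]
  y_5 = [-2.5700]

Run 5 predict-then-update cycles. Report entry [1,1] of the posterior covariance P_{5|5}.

P_post[1,1] = 0.5296

step 1: x^-=[-1.3917, 2.4297]  P^-=[0.3269 -0.0430; -0.0430 0.4276]  S=[0.5827]  K=[0.5530; 0.0069]  nu=[4.7144]  x^+=[1.2154, 2.4622]  P^+=[0.1488 -0.0452; -0.0452 0.4276]
step 2: x^-=[1.3529, 1.6410]  P^-=[0.1593 -0.0192; -0.0192 0.5043]  S=[0.4212]  K=[0.3732; 0.0861]  nu=[-4.2634]  x^+=[-0.2383, 1.2738]  P^+=[0.1006 -0.0327; -0.0327 0.5011]
step 3: x^-=[-0.0545, 1.0484]  P^-=[0.1266 0.0055; 0.0055 0.5420]  S=[0.3943]  K=[0.3225; 0.1650]  nu=[2.3991]  x^+=[0.7192, 1.4443]  P^+=[0.0856 -0.0155; -0.0155 0.5312]
step 4: x^-=[0.7990, 0.9612]  P^-=[0.1192 0.0225; 0.0225 0.5533]  S=[0.3908]  K=[0.3112; 0.2133]  nu=[-0.0847]  x^+=[0.7726, 0.9431]  P^+=[0.0813 -0.0034; -0.0034 0.5355]
step 5: x^-=[0.7854, 0.5579]  P^-=[0.1185 0.0316; 0.0316 0.5513]  S=[0.3922]  K=[0.3111; 0.2353]  nu=[-3.4167]  x^+=[-0.2776, -0.2459]  P^+=[0.0806 0.0029; 0.0029 0.5296]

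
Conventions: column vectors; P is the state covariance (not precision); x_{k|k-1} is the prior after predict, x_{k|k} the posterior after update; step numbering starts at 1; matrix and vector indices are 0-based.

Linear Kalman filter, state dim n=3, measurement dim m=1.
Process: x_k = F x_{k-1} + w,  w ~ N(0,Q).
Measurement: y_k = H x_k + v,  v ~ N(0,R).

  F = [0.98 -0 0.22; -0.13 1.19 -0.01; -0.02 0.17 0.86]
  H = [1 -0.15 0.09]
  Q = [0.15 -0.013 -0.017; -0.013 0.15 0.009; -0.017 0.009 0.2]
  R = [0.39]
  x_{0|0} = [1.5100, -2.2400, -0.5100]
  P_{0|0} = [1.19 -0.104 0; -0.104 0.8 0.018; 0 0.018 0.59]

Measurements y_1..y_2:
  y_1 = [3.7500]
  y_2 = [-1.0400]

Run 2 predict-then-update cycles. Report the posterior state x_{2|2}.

step 1: x^-=[1.3676, -2.8568, -0.8496]  P^-=[1.3214 -0.2825 0.0547; -0.2825 1.3348 0.1920; 0.0547 0.1920 0.6659]  S=[1.8363]  K=[0.7454; -0.2535; 0.0467]  nu=[2.0303]  x^+=[2.8810, -3.3714, -0.7548]  P^+=[0.3012 0.0644 -0.0093; 0.0644 1.2168 0.2138; -0.0093 0.2138 0.6619]
step 2: x^-=[2.6573, -4.3790, -1.2798]  P^-=[0.4673 0.0786 0.1133; 0.0786 1.8533 0.4667; 0.1133 0.4667 0.7872]  S=[0.8896]  K=[0.5235; -0.1769; 0.1283]  nu=[-4.2390]  x^+=[0.4382, -3.6292, -1.8236]  P^+=[0.2235 0.1610 0.0535; 0.1610 1.8254 0.4869; 0.0535 0.4869 0.7726]

x_post = [0.4382, -3.6292, -1.8236]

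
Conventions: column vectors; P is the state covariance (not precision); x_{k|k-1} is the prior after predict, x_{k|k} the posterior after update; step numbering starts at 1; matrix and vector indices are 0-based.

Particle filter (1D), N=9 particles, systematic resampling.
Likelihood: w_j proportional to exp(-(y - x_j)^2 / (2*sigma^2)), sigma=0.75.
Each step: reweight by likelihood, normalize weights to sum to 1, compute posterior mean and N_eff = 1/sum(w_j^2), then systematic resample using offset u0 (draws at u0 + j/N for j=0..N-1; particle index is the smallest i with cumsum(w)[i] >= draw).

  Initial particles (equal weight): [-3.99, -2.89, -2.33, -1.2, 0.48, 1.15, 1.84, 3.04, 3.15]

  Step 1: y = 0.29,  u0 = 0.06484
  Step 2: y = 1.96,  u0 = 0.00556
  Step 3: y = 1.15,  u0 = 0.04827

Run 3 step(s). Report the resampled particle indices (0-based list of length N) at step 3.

resampled_idx = [0, 1, 2, 3, 4, 5, 5, 7, 8]

step 1: w=[0.0000, 0.0001, 0.0013, 0.0795, 0.5540, 0.2964, 0.0676, 0.0007, 0.0004]  mean=0.6360  Neff=2.4649  idx=[3, 4, 4, 4, 4, 4, 5, 5, 6]
step 2: w=[0.0000, 0.0507, 0.0507, 0.0507, 0.0507, 0.0507, 0.1981, 0.1981, 0.3505]  mean=1.2220  Neff=4.6697  idx=[1, 3, 5, 6, 6, 7, 8, 8, 8]
step 3: w=[0.0962, 0.0962, 0.0962, 0.1433, 0.1433, 0.1433, 0.0939, 0.0939, 0.0939]  mean=1.1510  Neff=8.6367  idx=[0, 1, 2, 3, 4, 5, 5, 7, 8]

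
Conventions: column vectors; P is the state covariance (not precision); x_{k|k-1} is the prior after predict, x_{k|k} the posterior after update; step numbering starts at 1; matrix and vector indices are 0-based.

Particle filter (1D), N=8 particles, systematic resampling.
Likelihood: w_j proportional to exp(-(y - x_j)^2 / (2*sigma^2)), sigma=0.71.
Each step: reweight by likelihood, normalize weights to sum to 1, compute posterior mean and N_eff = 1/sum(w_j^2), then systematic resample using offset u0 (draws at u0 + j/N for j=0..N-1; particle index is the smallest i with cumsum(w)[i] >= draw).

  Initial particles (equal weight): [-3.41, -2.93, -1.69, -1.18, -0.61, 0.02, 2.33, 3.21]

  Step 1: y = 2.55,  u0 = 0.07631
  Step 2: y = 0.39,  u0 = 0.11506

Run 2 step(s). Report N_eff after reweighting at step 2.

step 1: w=[0.0000, 0.0000, 0.0000, 0.0000, 0.0000, 0.0011, 0.5942, 0.4047]  mean=2.6835  Neff=1.9349  idx=[6, 6, 6, 6, 6, 7, 7, 7]
step 2: w=[0.1981, 0.1981, 0.1981, 0.1981, 0.1981, 0.0031, 0.0031, 0.0031]  mean=2.3382  Neff=5.0938  idx=[0, 1, 1, 2, 3, 3, 4, 4]

N_eff = 5.0938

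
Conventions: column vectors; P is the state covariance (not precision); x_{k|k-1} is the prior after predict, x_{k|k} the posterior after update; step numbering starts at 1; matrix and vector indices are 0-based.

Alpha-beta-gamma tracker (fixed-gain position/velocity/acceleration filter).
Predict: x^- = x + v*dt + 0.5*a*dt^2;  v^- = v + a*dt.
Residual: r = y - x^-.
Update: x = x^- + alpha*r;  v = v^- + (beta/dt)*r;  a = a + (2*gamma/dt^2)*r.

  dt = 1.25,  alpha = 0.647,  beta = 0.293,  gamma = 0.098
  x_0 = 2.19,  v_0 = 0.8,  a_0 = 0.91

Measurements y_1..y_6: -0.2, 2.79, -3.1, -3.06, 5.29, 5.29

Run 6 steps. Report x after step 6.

x_post = 4.1134

step 1: x_pred=3.9009  r=-4.1009  x^+=1.2476  v^+=0.9762  a^+=0.3956
step 2: x_pred=2.7770  r=0.0130  x^+=2.7854  v^+=1.4738  a^+=0.3972
step 3: x_pred=4.9379  r=-8.0379  x^+=-0.2626  v^+=0.0862  a^+=-0.6111
step 4: x_pred=-0.6323  r=-2.4277  x^+=-2.2030  v^+=-1.2467  a^+=-0.9156
step 5: x_pred=-4.4767  r=9.7667  x^+=1.8424  v^+=-0.1019  a^+=0.3095
step 6: x_pred=1.9568  r=3.3332  x^+=4.1134  v^+=1.0663  a^+=0.7276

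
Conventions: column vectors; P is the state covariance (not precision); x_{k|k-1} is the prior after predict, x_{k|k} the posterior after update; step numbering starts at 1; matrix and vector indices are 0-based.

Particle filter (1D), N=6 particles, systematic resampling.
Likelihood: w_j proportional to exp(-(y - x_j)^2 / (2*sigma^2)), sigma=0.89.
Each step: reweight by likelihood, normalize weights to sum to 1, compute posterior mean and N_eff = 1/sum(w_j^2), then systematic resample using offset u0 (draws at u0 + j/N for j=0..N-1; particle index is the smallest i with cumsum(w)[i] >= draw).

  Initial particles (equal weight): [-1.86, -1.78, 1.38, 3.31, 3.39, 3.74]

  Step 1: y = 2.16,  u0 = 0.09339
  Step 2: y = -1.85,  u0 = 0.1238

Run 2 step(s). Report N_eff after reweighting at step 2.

N_eff = 2.0002

step 1: w=[0.0000, 0.0000, 0.3991, 0.2543, 0.2255, 0.1212]  mean=2.6097  Neff=3.4554  idx=[2, 2, 3, 3, 4, 5]
step 2: w=[0.5000, 0.5000, 0.0000, 0.0000, 0.0000, 0.0000]  mean=1.3801  Neff=2.0002  idx=[0, 0, 0, 1, 1, 1]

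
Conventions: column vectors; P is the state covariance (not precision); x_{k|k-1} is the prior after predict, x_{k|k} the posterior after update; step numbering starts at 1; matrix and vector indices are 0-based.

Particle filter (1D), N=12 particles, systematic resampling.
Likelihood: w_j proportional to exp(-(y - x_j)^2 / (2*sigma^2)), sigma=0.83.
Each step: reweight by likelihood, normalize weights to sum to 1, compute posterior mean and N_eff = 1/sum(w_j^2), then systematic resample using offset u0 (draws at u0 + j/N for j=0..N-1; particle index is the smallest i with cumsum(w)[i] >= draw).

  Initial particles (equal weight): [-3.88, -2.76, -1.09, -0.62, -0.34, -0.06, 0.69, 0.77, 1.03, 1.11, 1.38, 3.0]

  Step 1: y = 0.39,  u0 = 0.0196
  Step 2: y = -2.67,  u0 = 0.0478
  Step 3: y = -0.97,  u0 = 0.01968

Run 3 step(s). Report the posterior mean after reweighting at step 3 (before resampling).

step 1: w=[0.0000, 0.0001, 0.0341, 0.0796, 0.1134, 0.1442, 0.1564, 0.1504, 0.1240, 0.1146, 0.0820, 0.0012]  mean=0.4613  Neff=8.0994  idx=[2, 3, 4, 5, 5, 6, 6, 7, 8, 8, 9, 10]
step 2: w=[0.6660, 0.1931, 0.0793, 0.0290, 0.0290, 0.0011, 0.0011, 0.0008, 0.0002, 0.0002, 0.0001, 0.0000]  mean=-0.8734  Neff=2.0458  idx=[0, 0, 0, 0, 0, 0, 0, 0, 1, 1, 2, 3]
step 3: w=[0.0896, 0.0896, 0.0896, 0.0896, 0.0896, 0.0896, 0.0896, 0.0896, 0.0828, 0.0828, 0.0679, 0.0496]  mean=-0.9101  Neff=11.7616  idx=[0, 1, 2, 3, 3, 4, 5, 6, 7, 8, 9, 10]

post_mean = -0.9101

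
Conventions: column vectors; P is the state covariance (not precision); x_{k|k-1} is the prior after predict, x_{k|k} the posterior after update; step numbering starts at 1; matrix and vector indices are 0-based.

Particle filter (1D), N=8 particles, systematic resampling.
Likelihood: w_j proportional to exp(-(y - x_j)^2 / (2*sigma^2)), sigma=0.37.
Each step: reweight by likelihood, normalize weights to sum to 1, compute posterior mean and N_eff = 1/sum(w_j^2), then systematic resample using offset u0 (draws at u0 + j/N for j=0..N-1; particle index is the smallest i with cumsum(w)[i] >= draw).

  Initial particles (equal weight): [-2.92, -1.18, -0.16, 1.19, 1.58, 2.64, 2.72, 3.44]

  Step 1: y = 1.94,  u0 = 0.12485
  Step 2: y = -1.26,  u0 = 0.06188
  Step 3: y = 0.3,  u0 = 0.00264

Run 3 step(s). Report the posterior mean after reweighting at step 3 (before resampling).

post_mean = 1.5800

step 1: w=[0.0000, 0.0000, 0.0000, 0.1248, 0.6067, 0.1627, 0.1056, 0.0003]  mean=1.8246  Neff=2.3739  idx=[4, 4, 4, 4, 4, 5, 5, 7]
step 2: w=[0.2000, 0.2000, 0.2000, 0.2000, 0.2000, 0.0000, 0.0000, 0.0000]  mean=1.5800  Neff=5.0000  idx=[0, 0, 1, 2, 2, 3, 4, 4]
step 3: w=[0.1250, 0.1250, 0.1250, 0.1250, 0.1250, 0.1250, 0.1250, 0.1250]  mean=1.5800  Neff=8.0000  idx=[0, 1, 2, 3, 4, 5, 6, 7]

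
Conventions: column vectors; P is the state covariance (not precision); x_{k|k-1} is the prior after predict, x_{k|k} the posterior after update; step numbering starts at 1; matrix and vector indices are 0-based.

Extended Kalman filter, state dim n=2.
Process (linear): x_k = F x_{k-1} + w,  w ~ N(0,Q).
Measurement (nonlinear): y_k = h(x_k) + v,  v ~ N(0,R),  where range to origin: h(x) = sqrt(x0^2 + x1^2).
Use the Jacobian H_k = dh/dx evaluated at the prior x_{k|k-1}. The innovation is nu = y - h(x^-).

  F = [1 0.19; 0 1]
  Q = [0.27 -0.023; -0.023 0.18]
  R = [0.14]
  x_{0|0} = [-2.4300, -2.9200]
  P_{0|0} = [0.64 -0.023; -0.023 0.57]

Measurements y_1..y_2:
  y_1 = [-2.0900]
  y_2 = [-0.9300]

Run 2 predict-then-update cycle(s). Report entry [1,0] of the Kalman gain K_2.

step 1: x^-=[-2.9848, -2.9200]  P^-=[0.9218 0.0623; 0.0623 0.7500]  H_jac=[-0.7148 -0.6993]  S=[1.0401]  K=[-0.6754; -0.5471]  nu=[-6.2656]  x^+=[1.2472, 0.5078]  P^+=[0.4473 -0.3220; -0.3220 0.4387]
step 2: x^-=[1.3437, 0.5078]  P^-=[0.6108 -0.2617; -0.2617 0.6187]  H_jac=[0.9354 0.3535]  S=[0.5787]  K=[0.8274; -0.0451]  nu=[-2.3664]  x^+=[-0.6144, 0.6144]  P^+=[0.2146 -0.2401; -0.2401 0.6175]

K[1,0] = -0.0451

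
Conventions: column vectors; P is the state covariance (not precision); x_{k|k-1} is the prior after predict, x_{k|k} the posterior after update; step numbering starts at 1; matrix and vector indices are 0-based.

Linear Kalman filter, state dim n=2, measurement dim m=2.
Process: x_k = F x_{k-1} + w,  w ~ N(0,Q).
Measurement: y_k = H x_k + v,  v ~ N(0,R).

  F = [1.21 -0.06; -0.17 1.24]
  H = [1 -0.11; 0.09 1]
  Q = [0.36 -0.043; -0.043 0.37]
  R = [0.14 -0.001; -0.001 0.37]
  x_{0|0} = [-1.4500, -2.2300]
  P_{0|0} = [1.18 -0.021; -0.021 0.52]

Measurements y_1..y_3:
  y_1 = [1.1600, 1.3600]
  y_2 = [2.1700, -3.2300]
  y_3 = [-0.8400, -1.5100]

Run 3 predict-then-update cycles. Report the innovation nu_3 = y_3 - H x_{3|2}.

step 1: x^-=[-1.6207, -2.5187]  P^-=[2.0926 -0.3561; -0.3561 1.2125]  S=[2.3256 -0.2987; -0.2987 1.5354]  K=[0.9257 0.0708; -0.1146 0.7466]  nu=[2.5036, 4.0246]  x^+=[0.9819, 0.1989]  P^+=[0.1310 0.0135; 0.0135 0.2751]
step 2: x^-=[1.1761, 0.0797]  P^-=[0.5509 -0.0701; -0.0701 0.7911]  S=[0.7158 -0.1078; -0.1078 1.1530]  K=[0.7887 0.0560; -0.1186 0.6696]  nu=[1.0026, -3.4156]  x^+=[1.7757, -2.3263]  P^+=[0.1115 0.0099; 0.0099 0.2470]
step 3: x^-=[2.2882, -3.1864]  P^-=[0.5226 -0.0694; -0.0694 0.7488]  S=[0.6869 -0.1050; -0.1050 1.1106]  K=[0.7801 0.0537; -0.1204 0.6573]  nu=[-3.4787, 1.4705]  x^+=[-0.3467, -1.8011]  P^+=[0.1102 0.0092; 0.0092 0.2425]

innov = [-3.4787, 1.4705]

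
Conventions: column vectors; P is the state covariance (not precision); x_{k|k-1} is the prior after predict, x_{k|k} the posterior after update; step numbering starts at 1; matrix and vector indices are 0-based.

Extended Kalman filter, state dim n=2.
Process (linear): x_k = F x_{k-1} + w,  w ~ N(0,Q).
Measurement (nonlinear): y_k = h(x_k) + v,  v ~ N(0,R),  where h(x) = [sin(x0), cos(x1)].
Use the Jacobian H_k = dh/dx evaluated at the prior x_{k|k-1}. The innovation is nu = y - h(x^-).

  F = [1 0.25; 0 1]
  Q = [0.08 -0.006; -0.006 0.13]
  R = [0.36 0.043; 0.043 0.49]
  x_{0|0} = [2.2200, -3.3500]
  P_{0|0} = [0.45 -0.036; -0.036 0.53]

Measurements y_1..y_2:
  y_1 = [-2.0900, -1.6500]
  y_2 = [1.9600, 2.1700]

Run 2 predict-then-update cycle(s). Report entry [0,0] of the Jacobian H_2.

H_jac[0,0] = 0.9631

step 1: x^-=[1.3825, -3.3500]  P^-=[0.5451 0.0905; 0.0905 0.6600]  H_jac=[0.1872 0.0000; 0.0000 -0.2069]  S=[0.3791 0.0395; 0.0395 0.5183]  K=[0.2751 -0.0571; 0.0727 -0.2690]  nu=[-3.0723, -0.6716]  x^+=[0.5756, -3.3927]  P^+=[0.5160 0.0780; 0.0780 0.6220]
step 2: x^-=[-0.2726, -3.3927]  P^-=[0.6739 0.2276; 0.2276 0.7520]  H_jac=[0.9631 0.0000; 0.0000 -0.2485]  S=[0.9850 -0.0115; -0.0115 0.5364]  K=[0.6578 -0.0914; 0.2185 -0.3437]  nu=[2.2292, 3.1386]  x^+=[0.9071, -3.9844]  P^+=[0.2418 0.0663; 0.0663 0.6399]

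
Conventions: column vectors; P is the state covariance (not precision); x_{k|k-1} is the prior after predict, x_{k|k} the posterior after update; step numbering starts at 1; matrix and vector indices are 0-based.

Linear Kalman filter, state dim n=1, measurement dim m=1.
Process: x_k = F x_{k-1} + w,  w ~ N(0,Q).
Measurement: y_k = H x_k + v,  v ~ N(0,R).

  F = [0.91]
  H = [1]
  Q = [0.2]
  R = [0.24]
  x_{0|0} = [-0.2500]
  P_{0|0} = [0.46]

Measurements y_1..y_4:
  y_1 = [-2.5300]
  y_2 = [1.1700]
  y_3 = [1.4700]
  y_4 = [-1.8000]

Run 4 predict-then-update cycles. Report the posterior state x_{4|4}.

x_post = [-0.6905]

step 1: x^-=[-0.2275]  P^-=[0.5809]  S=[0.8209]  K=[0.7076]  nu=[-2.3025]  x^+=[-1.8569]  P^+=[0.1698]
step 2: x^-=[-1.6897]  P^-=[0.3406]  S=[0.5806]  K=[0.5867]  nu=[2.8597]  x^+=[-0.0120]  P^+=[0.1408]
step 3: x^-=[-0.0110]  P^-=[0.3166]  S=[0.5566]  K=[0.5688]  nu=[1.4810]  x^+=[0.8314]  P^+=[0.1365]
step 4: x^-=[0.7566]  P^-=[0.3130]  S=[0.5530]  K=[0.5660]  nu=[-2.5566]  x^+=[-0.6905]  P^+=[0.1358]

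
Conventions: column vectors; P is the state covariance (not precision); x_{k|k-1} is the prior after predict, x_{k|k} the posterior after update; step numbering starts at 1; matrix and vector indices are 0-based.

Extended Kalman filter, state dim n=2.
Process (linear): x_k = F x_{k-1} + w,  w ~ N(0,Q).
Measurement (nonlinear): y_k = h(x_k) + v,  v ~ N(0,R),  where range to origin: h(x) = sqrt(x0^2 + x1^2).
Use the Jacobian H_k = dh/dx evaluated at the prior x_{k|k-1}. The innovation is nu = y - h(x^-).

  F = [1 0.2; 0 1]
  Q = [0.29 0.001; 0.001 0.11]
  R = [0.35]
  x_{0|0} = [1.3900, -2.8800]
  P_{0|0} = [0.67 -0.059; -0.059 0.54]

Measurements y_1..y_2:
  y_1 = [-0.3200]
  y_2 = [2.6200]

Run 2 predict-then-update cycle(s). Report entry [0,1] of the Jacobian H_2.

H_jac[0,1] = -0.9974

step 1: x^-=[0.8140, -2.8800]  P^-=[0.9580 0.0500; 0.0500 0.6500]  H_jac=[0.2720 -0.9623]  S=[0.9966]  K=[0.2132; -0.6140]  nu=[-3.3128]  x^+=[0.1078, -0.8460]  P^+=[0.9127 0.1804; 0.1804 0.2743]
step 2: x^-=[-0.0614, -0.8460]  P^-=[1.2859 0.2363; 0.2363 0.3843]  H_jac=[-0.0724 -0.9974]  S=[0.7731]  K=[-0.4252; -0.5179]  nu=[1.7718]  x^+=[-0.8147, -1.7636]  P^+=[1.1461 0.0660; 0.0660 0.1769]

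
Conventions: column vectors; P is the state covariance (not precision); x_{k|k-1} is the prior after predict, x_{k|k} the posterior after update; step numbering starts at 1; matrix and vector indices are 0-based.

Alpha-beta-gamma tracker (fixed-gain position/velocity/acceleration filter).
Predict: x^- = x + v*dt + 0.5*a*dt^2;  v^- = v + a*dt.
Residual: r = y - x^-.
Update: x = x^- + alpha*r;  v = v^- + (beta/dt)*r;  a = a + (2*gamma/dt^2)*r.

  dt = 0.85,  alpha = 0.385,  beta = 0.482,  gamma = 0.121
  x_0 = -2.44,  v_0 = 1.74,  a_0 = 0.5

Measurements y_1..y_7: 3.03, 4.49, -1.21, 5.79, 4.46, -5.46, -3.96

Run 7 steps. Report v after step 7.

v_post = -8.2301

step 1: x_pred=-0.7804  r=3.8104  x^+=0.6866  v^+=4.3257  a^+=1.7763
step 2: x_pred=5.0052  r=-0.5152  x^+=4.8068  v^+=5.5434  a^+=1.6037
step 3: x_pred=10.0981  r=-11.3081  x^+=5.7445  v^+=0.4942  a^+=-2.1839
step 4: x_pred=5.3756  r=0.4144  x^+=5.5352  v^+=-1.1271  a^+=-2.0451
step 5: x_pred=3.8384  r=0.6216  x^+=4.0777  v^+=-2.5129  a^+=-1.8369
step 6: x_pred=1.2781  r=-6.7381  x^+=-1.3160  v^+=-7.8952  a^+=-4.0938
step 7: x_pred=-9.5058  r=5.5458  x^+=-7.3707  v^+=-8.2301  a^+=-2.2362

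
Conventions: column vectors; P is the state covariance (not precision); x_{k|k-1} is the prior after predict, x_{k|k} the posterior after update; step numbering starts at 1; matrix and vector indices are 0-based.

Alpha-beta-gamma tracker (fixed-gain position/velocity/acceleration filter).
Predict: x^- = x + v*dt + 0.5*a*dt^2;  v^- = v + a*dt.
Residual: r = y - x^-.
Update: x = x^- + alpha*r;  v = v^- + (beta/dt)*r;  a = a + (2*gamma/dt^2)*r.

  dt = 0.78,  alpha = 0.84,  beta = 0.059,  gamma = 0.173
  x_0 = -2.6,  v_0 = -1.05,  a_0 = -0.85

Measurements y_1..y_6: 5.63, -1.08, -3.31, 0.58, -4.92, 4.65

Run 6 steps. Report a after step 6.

step 1: x_pred=-3.6776  r=9.3076  x^+=4.1408  v^+=-1.0090  a^+=4.4433
step 2: x_pred=4.7054  r=-5.7854  x^+=-0.1543  v^+=2.0192  a^+=1.1531
step 3: x_pred=1.7714  r=-5.0814  x^+=-2.4970  v^+=2.5342  a^+=-1.7367
step 4: x_pred=-1.0486  r=1.6286  x^+=0.3194  v^+=1.3027  a^+=-0.8105
step 5: x_pred=1.0890  r=-6.0090  x^+=-3.9586  v^+=0.2160  a^+=-4.2279
step 6: x_pred=-5.0762  r=9.7262  x^+=3.0938  v^+=-2.3461  a^+=1.3035

a_post = 1.3035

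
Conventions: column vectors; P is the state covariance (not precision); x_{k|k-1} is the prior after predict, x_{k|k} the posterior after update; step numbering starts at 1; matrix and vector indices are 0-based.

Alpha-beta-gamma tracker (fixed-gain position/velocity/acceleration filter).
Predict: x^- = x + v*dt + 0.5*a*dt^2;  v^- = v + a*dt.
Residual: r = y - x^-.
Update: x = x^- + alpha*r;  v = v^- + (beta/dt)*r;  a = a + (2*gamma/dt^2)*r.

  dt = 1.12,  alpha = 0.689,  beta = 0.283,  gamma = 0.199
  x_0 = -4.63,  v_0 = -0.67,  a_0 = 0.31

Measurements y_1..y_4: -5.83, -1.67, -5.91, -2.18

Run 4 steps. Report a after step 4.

a_post = 0.3014

step 1: x_pred=-5.1860  r=-0.6440  x^+=-5.6297  v^+=-0.4855  a^+=0.1057
step 2: x_pred=-6.1072  r=4.4372  x^+=-3.0500  v^+=0.7540  a^+=1.5135
step 3: x_pred=-1.2562  r=-4.6538  x^+=-4.4627  v^+=1.2732  a^+=0.0370
step 4: x_pred=-3.0135  r=0.8335  x^+=-2.4392  v^+=1.5252  a^+=0.3014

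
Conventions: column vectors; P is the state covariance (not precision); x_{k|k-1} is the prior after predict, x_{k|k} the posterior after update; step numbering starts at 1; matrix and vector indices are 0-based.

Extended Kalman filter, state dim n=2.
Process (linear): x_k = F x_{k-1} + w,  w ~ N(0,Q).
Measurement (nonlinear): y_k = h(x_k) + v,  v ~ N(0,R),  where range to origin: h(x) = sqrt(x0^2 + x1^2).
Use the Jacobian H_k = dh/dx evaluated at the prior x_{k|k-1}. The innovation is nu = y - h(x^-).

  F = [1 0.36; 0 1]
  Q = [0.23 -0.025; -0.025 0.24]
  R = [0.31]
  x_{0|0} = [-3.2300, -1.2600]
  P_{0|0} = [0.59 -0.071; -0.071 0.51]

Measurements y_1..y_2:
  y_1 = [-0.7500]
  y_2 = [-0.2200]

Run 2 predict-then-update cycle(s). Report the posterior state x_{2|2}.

x_post = [-0.0535, 0.0609]

step 1: x^-=[-3.6836, -1.2600]  P^-=[0.8350 0.0876; 0.0876 0.7500]  H_jac=[-0.9462 -0.3236]  S=[1.1897]  K=[-0.6879; -0.2737]  nu=[-4.6431]  x^+=[-0.4897, 0.0108]  P^+=[0.2720 -0.1364; -0.1364 0.6609]
step 2: x^-=[-0.4858, 0.0108]  P^-=[0.4895 0.0765; 0.0765 0.9009]  H_jac=[-0.9998 0.0222]  S=[0.7963]  K=[-0.6124; -0.0710]  nu=[-0.7059]  x^+=[-0.0535, 0.0609]  P^+=[0.1908 0.0419; 0.0419 0.8969]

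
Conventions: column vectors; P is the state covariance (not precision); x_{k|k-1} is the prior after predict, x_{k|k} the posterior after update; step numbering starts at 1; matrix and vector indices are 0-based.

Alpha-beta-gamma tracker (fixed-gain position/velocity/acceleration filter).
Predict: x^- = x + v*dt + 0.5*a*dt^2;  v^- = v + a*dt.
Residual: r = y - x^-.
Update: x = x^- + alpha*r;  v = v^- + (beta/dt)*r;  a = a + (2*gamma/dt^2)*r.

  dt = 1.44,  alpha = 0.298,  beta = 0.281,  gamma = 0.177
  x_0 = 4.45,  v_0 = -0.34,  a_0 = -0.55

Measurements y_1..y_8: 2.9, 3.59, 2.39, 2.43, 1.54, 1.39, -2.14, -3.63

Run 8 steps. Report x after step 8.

step 1: x_pred=3.3902  r=-0.4902  x^+=3.2441  v^+=-1.2276  a^+=-0.6337
step 2: x_pred=0.8193  r=2.7707  x^+=1.6450  v^+=-1.5995  a^+=-0.1607
step 3: x_pred=-0.8249  r=3.2149  x^+=0.1332  v^+=-1.2035  a^+=0.3882
step 4: x_pred=-1.1974  r=3.6274  x^+=-0.1164  v^+=0.0633  a^+=1.0074
step 5: x_pred=1.0192  r=0.5208  x^+=1.1744  v^+=1.6156  a^+=1.0963
step 6: x_pred=4.6376  r=-3.2476  x^+=3.6698  v^+=2.5606  a^+=0.5419
step 7: x_pred=7.9190  r=-10.0590  x^+=4.9214  v^+=1.3781  a^+=-1.1753
step 8: x_pred=5.6872  r=-9.3172  x^+=2.9107  v^+=-2.1326  a^+=-2.7659

x_post = 2.9107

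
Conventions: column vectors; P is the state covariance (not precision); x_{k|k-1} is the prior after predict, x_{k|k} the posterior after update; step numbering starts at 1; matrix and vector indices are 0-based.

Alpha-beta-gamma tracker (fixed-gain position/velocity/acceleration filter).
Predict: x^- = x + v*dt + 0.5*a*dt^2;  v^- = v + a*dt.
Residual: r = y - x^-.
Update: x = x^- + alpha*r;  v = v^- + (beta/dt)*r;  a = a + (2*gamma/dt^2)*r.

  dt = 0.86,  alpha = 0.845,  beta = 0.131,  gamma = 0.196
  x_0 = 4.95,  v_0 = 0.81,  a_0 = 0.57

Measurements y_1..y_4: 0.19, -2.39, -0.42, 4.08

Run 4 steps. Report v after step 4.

v_post = -4.5363

step 1: x_pred=5.8574  r=-5.6674  x^+=1.0684  v^+=0.4369  a^+=-2.4338
step 2: x_pred=0.5442  r=-2.9342  x^+=-1.9352  v^+=-2.1031  a^+=-3.9890
step 3: x_pred=-5.2190  r=4.7990  x^+=-1.1638  v^+=-4.8026  a^+=-1.4454
step 4: x_pred=-5.8286  r=9.9086  x^+=2.5442  v^+=-4.5363  a^+=3.8063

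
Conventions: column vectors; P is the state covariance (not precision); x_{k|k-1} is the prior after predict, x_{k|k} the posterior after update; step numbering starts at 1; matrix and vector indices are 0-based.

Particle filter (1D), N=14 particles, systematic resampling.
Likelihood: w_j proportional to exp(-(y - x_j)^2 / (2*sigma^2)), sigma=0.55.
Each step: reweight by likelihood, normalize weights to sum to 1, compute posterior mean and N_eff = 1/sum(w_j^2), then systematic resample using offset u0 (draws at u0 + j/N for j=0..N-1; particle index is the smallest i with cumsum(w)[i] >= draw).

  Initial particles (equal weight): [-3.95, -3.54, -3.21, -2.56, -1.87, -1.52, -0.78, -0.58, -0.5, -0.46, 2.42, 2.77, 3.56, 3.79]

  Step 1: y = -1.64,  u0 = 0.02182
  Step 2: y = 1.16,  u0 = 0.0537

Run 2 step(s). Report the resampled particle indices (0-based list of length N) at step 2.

resampled_idx = [11, 12, 12, 12, 12, 12, 13, 13, 13, 13, 13, 13, 13, 13]

step 1: w=[0.0001, 0.0009, 0.0060, 0.0873, 0.3241, 0.3454, 0.1042, 0.0552, 0.0413, 0.0354, 0.0000, 0.0000, 0.0000, 0.0000]  mean=-1.5277  Neff=4.0172  idx=[3, 3, 4, 4, 4, 4, 5, 5, 5, 5, 5, 6, 7, 8]
step 2: w=[0.0000, 0.0000, 0.0000, 0.0000, 0.0000, 0.0000, 0.0004, 0.0004, 0.0004, 0.0004, 0.0004, 0.1033, 0.3485, 0.5464]  mean=-0.5587  Neff=2.3221  idx=[11, 12, 12, 12, 12, 12, 13, 13, 13, 13, 13, 13, 13, 13]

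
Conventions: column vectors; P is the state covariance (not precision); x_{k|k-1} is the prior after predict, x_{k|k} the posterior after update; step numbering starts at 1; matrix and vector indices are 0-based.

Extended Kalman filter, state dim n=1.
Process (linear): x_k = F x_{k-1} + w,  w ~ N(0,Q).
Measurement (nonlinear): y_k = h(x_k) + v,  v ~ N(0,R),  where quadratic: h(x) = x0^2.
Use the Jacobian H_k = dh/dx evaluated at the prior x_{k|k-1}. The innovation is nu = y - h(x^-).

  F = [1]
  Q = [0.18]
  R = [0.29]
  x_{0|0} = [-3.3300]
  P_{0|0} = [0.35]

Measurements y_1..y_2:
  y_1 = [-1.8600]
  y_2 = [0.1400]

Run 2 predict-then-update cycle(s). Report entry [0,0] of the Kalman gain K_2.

K[0,0] = -0.2967

step 1: x^-=[-3.3300]  P^-=[0.5300]  H_jac=[-6.6600]  S=[23.7985]  K=[-0.1483]  nu=[-12.9489]  x^+=[-1.4094]  P^+=[0.0065]
step 2: x^-=[-1.4094]  P^-=[0.1865]  H_jac=[-2.8188]  S=[1.7716]  K=[-0.2967]  nu=[-1.8464]  x^+=[-0.8616]  P^+=[0.0305]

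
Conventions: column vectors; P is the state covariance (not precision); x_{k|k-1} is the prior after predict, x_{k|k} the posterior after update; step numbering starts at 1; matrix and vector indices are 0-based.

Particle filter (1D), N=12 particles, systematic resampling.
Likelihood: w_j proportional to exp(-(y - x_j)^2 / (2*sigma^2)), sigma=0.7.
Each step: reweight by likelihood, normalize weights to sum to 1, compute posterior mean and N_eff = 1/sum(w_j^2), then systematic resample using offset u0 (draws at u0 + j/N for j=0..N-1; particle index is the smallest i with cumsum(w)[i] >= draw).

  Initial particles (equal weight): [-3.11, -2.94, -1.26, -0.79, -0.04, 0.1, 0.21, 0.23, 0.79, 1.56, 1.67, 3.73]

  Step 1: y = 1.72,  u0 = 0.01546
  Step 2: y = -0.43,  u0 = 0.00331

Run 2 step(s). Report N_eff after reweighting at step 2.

N_eff = 3.3844

step 1: w=[0.0000, 0.0000, 0.0000, 0.0006, 0.0156, 0.0253, 0.0359, 0.0382, 0.1523, 0.3587, 0.3673, 0.0060]  mean=1.3333  Neff=3.4430  idx=[4, 7, 8, 8, 9, 9, 9, 9, 10, 10, 10, 10]
step 2: w=[0.4177, 0.3127, 0.1068, 0.1068, 0.0086, 0.0086, 0.0086, 0.0086, 0.0054, 0.0054, 0.0054, 0.0054]  mean=0.3137  Neff=3.3844  idx=[0, 0, 0, 0, 0, 1, 1, 1, 1, 2, 2, 3]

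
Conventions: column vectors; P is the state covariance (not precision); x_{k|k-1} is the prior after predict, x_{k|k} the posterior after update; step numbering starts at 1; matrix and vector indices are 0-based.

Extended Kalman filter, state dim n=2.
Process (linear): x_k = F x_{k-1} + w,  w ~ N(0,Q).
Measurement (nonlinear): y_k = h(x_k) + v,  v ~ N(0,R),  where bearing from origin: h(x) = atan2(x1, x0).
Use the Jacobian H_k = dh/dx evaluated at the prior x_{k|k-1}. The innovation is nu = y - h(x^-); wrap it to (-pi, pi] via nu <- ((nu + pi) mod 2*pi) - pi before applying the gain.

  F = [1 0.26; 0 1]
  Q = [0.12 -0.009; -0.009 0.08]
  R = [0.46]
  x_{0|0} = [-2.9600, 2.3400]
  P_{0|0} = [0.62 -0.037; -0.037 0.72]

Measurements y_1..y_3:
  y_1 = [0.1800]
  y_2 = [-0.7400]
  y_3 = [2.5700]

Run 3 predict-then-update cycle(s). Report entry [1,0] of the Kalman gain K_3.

step 1: x^-=[-2.3516, 2.3400]  P^-=[0.7694 0.1412; 0.1412 0.8000]  H_jac=[-0.2126 -0.2137]  S=[0.5441]  K=[-0.3561; -0.3693]  nu=[-2.1787]  x^+=[-1.5758, 3.1446]  P^+=[0.7004 0.0696; 0.0696 0.7258]
step 2: x^-=[-0.7582, 3.1446]  P^-=[0.9057 0.2493; 0.2493 0.8058]  H_jac=[-0.3005 -0.0725]  S=[0.5569]  K=[-0.5212; -0.2394]  nu=[-2.5474]  x^+=[0.5696, 3.7545]  P^+=[0.7544 0.1799; 0.1799 0.7739]
step 3: x^-=[1.5457, 3.7545]  P^-=[1.0203 0.3721; 0.3721 0.8539]  H_jac=[-0.2277 0.0938]  S=[0.5045]  K=[-0.3914; -0.0093]  nu=[1.3898]  x^+=[1.0018, 3.7416]  P^+=[0.9430 0.3702; 0.3702 0.8538]

K[1,0] = -0.0093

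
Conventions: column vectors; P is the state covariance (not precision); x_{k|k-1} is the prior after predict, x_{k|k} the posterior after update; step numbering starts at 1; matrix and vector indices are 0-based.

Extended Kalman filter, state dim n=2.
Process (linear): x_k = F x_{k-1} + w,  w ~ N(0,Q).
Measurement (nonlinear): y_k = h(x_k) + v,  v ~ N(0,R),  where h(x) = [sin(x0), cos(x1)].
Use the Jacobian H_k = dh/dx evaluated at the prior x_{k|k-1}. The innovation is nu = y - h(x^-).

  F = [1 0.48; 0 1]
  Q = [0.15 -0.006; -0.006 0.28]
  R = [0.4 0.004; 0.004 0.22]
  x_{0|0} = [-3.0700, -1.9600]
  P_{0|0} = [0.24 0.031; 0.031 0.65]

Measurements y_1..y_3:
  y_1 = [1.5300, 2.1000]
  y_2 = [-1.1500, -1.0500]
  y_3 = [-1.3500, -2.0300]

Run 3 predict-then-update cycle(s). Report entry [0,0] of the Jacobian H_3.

H_jac[0,0] = -0.8556

step 1: x^-=[-4.0108, -1.9600]  P^-=[0.5695 0.3370; 0.3370 0.9300]  H_jac=[-0.6454 0.0000; 0.0000 0.9252]  S=[0.6373 -0.1972; -0.1972 1.0161]  K=[-0.5127 0.2073; -0.0843 0.8305]  nu=[0.7662, 2.4795]  x^+=[-3.8895, 0.0345]  P^+=[0.3164 0.0471; 0.0471 0.1971]
step 2: x^-=[-3.8729, 0.0345]  P^-=[0.5570 0.1357; 0.1357 0.4771]  H_jac=[-0.7443 0.0000; 0.0000 -0.0345]  S=[0.7086 0.0075; 0.0075 0.2206]  K=[-0.5851 -0.0014; -0.1418 -0.0698]  nu=[-1.8179, -2.0494]  x^+=[-2.8065, 0.4353]  P^+=[0.3145 0.0766; 0.0766 0.4616]
step 3: x^-=[-2.5975, 0.4353]  P^-=[0.6443 0.2922; 0.2922 0.7416]  H_jac=[-0.8556 0.0000; 0.0000 -0.4217]  S=[0.8717 0.1094; 0.1094 0.3519]  K=[-0.6124 -0.1597; -0.1823 -0.8321]  nu=[-0.8324, -2.9367]  x^+=[-1.6188, 3.0307]  P^+=[0.2870 0.0891; 0.0891 0.4358]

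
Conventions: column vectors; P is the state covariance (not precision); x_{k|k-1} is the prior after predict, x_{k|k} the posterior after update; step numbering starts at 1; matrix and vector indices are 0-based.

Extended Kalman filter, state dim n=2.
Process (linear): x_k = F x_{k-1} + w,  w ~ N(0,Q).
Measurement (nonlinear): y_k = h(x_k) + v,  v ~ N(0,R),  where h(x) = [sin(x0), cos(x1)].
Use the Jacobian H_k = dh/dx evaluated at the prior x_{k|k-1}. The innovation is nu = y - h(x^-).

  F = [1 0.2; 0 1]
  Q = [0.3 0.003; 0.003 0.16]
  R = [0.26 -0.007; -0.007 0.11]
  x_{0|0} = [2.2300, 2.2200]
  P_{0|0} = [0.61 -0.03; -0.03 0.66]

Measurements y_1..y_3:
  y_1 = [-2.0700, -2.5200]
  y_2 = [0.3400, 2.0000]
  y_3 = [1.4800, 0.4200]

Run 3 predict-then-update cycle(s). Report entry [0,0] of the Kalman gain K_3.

step 1: x^-=[2.6740, 2.2200]  P^-=[0.9244 0.1050; 0.1050 0.8200]  H_jac=[-0.8927 0.0000; 0.0000 -0.7966]  S=[0.9966 0.0677; 0.0677 0.6303]  K=[-0.8250 -0.0441; -0.0239 -1.0337]  nu=[-2.5207, -1.9154]  x^+=[4.8381, 4.2602]  P^+=[0.2399 -0.0012; -0.0012 0.1425]
step 2: x^-=[5.6902, 4.2602]  P^-=[0.5452 0.0304; 0.0304 0.3025]  H_jac=[0.8293 0.0000; 0.0000 0.8995]  S=[0.6349 0.0156; 0.0156 0.3548]  K=[0.7109 0.0456; 0.0208 0.7661]  nu=[0.8989, 2.4369]  x^+=[6.4404, 6.1459]  P^+=[0.2225 0.0000; 0.0000 0.0935]
step 3: x^-=[7.6695, 6.1459]  P^-=[0.5263 0.0218; 0.0218 0.2535]  H_jac=[0.1834 0.0000; 0.0000 0.1369]  S=[0.2777 -0.0065; -0.0065 0.1147]  K=[0.3486 0.0456; 0.0214 0.3036]  nu=[0.4970, -0.5706]  x^+=[7.8168, 5.9833]  P^+=[0.4925 0.0188; 0.0188 0.2429]

K[0,0] = 0.3486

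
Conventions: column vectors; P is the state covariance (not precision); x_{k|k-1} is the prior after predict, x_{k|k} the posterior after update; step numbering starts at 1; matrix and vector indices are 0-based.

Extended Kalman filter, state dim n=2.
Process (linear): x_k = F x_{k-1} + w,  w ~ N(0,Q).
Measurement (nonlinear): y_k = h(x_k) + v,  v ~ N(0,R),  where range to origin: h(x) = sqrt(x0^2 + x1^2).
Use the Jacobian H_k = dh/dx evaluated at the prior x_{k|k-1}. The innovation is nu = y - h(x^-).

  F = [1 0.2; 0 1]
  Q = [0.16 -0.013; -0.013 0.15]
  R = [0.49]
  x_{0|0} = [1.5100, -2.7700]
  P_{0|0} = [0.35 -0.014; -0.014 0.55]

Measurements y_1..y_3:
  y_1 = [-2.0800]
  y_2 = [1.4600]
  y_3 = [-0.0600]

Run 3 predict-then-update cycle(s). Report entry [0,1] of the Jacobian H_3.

step 1: x^-=[0.9560, -2.7700]  P^-=[0.5264 0.0830; 0.0830 0.7000]  H_jac=[0.3262 -0.9453]  S=[1.1203]  K=[0.0833; -0.5665]  nu=[-5.0103]  x^+=[0.5389, 0.0682]  P^+=[0.5186 0.1358; 0.1358 0.3405]
step 2: x^-=[0.5525, 0.0682]  P^-=[0.7466 0.1909; 0.1909 0.4905]  H_jac=[0.9925 0.1224]  S=[1.2792]  K=[0.5975; 0.1951]  nu=[0.9033]  x^+=[1.0923, 0.2444]  P^+=[0.2899 0.0418; 0.0418 0.4418]
step 3: x^-=[1.1411, 0.2444]  P^-=[0.4843 0.1172; 0.1172 0.5918]  H_jac=[0.9778 0.2094]  S=[1.0270]  K=[0.4850; 0.2323]  nu=[-1.2270]  x^+=[0.5461, -0.0406]  P^+=[0.2427 0.0015; 0.0015 0.5364]

H_jac[0,1] = 0.2094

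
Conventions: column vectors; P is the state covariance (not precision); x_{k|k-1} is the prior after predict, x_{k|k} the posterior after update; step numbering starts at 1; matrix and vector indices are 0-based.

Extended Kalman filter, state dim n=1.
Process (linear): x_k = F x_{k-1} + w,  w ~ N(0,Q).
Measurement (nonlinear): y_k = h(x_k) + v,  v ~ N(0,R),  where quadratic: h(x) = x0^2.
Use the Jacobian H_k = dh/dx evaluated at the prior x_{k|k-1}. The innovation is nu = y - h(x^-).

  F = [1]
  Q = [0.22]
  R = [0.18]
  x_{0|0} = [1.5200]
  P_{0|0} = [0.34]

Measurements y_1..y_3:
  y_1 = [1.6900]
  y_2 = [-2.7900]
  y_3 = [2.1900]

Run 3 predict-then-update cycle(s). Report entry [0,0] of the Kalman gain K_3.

step 1: x^-=[1.5200]  P^-=[0.5600]  H_jac=[3.0400]  S=[5.3553]  K=[0.3179]  nu=[-0.6204]  x^+=[1.3228]  P^+=[0.0188]
step 2: x^-=[1.3228]  P^-=[0.2388]  H_jac=[2.6456]  S=[1.8515]  K=[0.3412]  nu=[-4.5397]  x^+=[-0.2264]  P^+=[0.0232]
step 3: x^-=[-0.2264]  P^-=[0.2432]  H_jac=[-0.4528]  S=[0.2299]  K=[-0.4791]  nu=[2.1388]  x^+=[-1.2510]  P^+=[0.1905]

K[0,0] = -0.4791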